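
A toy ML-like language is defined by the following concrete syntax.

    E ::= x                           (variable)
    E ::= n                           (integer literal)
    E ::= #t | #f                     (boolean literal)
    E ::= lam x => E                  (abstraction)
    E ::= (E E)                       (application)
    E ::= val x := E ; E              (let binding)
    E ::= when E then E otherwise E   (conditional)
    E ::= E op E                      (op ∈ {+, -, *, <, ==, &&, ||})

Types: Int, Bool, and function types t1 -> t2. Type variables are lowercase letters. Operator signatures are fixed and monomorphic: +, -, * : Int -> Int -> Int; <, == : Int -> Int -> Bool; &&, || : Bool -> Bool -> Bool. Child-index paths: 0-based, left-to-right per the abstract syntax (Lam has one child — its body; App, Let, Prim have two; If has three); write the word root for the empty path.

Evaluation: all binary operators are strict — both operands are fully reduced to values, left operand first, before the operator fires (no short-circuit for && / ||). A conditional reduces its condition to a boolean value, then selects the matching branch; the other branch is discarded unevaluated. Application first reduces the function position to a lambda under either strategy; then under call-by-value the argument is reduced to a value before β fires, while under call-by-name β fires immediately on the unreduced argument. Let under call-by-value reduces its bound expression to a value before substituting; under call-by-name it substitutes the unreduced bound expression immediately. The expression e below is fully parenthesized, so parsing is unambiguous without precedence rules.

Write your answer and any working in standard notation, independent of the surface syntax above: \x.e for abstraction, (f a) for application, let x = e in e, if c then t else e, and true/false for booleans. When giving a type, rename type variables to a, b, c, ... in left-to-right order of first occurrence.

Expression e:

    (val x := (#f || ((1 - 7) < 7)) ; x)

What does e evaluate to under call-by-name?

Answer: true

Trace:
step 0: (let x = (false || ((1 - 7) < 7)) in x)
step 1: [let@root] (false || ((1 - 7) < 7))
step 2: [delta@1.0] (false || (-6 < 7))
step 3: [delta@1] (false || true)
step 4: [delta@root] true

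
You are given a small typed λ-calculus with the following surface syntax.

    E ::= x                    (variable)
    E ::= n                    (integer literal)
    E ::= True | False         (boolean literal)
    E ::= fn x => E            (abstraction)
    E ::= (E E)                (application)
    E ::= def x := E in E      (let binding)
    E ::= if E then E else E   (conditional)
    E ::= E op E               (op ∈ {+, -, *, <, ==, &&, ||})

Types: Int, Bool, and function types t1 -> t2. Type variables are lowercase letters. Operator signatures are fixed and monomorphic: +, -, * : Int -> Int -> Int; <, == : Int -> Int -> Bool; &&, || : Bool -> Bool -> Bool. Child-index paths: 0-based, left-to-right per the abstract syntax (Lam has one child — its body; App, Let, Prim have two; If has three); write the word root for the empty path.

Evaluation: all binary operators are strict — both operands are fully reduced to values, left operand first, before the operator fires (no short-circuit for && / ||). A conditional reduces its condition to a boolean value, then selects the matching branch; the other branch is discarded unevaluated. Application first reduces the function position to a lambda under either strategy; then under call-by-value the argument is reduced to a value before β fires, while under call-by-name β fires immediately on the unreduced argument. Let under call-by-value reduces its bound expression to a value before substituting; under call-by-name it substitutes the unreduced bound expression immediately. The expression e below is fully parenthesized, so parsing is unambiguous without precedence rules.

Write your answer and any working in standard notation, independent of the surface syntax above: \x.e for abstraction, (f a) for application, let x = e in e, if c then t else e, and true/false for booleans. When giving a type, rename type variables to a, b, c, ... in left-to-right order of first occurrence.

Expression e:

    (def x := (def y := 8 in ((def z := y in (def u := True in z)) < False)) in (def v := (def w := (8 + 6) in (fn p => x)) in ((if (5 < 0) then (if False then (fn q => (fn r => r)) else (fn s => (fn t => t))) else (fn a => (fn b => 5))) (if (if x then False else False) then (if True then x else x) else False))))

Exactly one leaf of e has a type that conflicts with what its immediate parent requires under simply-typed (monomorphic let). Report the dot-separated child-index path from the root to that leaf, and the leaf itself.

Derivation:
let y : Int
y : Int
let z : Int
let u : Bool
z : Int
  unify Int ~ Int
  unify Bool ~ Int
  FAIL: mismatch Bool ~ Int

Answer: 0.1.1 : false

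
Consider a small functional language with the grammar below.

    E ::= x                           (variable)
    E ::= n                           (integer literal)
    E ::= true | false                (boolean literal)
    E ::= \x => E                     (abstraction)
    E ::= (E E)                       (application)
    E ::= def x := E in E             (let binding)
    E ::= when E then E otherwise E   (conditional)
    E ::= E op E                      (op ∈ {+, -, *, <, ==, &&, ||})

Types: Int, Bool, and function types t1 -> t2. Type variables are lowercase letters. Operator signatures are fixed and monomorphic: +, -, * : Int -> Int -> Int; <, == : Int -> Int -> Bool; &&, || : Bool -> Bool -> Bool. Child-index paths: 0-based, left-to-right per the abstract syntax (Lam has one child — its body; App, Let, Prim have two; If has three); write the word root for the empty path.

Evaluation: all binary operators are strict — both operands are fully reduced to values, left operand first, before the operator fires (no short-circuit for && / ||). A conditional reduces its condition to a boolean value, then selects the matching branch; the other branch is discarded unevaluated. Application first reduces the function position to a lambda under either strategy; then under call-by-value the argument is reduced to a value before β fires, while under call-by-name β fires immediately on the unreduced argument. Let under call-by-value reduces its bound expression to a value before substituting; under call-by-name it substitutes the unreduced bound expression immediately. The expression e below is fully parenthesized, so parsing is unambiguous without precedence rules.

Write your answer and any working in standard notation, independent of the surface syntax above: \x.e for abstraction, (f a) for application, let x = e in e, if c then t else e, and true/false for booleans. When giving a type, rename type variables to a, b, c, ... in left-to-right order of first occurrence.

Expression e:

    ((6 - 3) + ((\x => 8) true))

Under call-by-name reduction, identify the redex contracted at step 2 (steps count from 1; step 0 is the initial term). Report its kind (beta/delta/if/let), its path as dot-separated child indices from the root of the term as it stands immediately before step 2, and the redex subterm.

Trace:
step 0: ((6 - 3) + ((\x.8) true))
step 1: [delta@0] (3 + ((\x.8) true))
step 2: [beta@1] (3 + 8)

Answer: beta at 1 : ((\x.8) true)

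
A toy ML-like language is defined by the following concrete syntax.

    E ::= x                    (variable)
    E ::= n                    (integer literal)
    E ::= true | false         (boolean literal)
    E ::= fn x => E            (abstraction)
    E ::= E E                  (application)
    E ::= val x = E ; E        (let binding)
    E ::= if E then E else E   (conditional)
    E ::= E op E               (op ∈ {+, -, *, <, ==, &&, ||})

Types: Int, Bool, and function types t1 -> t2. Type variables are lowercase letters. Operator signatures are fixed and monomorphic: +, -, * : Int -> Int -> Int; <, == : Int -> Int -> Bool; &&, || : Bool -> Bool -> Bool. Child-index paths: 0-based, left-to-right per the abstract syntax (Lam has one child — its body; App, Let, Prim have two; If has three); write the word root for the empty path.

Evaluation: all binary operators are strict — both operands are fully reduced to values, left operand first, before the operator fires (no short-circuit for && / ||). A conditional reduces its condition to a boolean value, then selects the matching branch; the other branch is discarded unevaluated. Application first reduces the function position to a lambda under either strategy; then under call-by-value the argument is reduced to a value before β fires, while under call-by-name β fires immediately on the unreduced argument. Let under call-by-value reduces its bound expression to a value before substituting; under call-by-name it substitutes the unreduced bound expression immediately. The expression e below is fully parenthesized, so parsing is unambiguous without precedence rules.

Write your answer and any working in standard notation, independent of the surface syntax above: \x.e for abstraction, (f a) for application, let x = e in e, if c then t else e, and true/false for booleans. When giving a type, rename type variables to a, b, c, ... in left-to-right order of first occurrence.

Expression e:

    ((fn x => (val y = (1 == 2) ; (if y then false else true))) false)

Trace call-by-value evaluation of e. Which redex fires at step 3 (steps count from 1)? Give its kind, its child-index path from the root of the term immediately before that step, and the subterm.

Working:
step 0: ((\x.(let y = (1 == 2) in (if y then false else true))) false)
step 1: [beta@root] (let y = (1 == 2) in (if y then false else true))
step 2: [delta@0] (let y = false in (if y then false else true))
step 3: [let@root] (if false then false else true)

Answer: let at root : (let y = false in (if y then false else true))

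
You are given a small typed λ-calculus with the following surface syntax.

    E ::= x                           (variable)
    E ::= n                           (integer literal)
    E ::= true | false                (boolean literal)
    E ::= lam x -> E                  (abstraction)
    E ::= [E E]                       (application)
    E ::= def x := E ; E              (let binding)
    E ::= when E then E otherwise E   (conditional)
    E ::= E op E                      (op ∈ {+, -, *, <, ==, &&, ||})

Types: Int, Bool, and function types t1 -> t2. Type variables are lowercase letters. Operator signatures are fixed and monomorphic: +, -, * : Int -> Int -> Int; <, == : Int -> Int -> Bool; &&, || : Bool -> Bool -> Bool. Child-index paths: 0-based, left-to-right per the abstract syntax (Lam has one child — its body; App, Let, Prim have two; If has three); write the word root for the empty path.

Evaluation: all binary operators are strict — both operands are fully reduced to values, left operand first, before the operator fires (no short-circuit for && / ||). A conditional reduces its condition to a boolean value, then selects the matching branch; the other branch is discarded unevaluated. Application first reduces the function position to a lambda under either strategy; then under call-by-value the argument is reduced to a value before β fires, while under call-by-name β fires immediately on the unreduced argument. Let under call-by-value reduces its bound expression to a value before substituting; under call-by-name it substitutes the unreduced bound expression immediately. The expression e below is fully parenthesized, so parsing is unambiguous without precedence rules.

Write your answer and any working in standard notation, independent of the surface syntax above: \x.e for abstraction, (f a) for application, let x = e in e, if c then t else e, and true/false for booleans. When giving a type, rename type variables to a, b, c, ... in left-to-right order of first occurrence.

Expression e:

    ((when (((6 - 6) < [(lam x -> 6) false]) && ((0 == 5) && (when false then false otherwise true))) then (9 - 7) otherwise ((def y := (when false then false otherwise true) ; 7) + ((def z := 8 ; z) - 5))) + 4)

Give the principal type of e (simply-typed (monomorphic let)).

Answer: Int

Derivation:
  unify Int ~ Int
  unify Int ~ Int
  unify Int ~ Int
\x._ : a -> Int
  unify a -> Int ~ Bool -> b
  unify a ~ Bool
  unify Int ~ b
_ _ : Int
  unify Int ~ Int
  unify Bool ~ Bool
  unify Int ~ Int
  unify Int ~ Int
  unify Bool ~ Bool
  unify Bool ~ Bool
  unify Bool ~ Bool
  unify Bool ~ Bool
  unify Bool ~ Bool
  unify Bool ~ Bool
  unify Int ~ Int
  unify Int ~ Int
  unify Bool ~ Bool
  unify Bool ~ Bool
let y : Bool
  unify Int ~ Int
let z : Int
z : Int
  unify Int ~ Int
  unify Int ~ Int
  unify Int ~ Int
  unify Int ~ Int
  unify Int ~ Int
  unify Int ~ Int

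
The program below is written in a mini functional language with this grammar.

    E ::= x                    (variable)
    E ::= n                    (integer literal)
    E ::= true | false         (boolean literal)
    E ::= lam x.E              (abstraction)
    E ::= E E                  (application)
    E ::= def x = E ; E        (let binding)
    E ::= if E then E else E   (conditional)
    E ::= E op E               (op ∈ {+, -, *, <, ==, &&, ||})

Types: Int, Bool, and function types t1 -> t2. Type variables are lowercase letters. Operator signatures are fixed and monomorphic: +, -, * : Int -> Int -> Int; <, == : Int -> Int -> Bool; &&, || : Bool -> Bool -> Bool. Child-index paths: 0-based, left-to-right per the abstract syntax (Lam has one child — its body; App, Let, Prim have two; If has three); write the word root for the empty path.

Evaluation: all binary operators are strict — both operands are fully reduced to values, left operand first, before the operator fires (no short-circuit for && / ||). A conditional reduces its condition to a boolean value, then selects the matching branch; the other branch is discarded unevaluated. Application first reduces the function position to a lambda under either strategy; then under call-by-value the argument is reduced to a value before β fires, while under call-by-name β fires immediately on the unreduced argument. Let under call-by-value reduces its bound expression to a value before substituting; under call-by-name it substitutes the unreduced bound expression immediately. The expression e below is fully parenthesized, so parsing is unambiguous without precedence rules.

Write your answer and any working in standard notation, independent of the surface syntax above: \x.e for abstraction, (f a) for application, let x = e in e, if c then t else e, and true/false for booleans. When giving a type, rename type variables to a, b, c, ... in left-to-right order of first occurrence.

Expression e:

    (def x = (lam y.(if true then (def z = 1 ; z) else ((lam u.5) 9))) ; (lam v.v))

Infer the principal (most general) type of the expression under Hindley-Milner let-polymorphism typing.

Answer: a -> a

Derivation:
  unify Bool ~ Bool
let z : Int
z : Int
\u._ : b -> Int
  unify b -> Int ~ Int -> c
  unify b ~ Int
  unify Int ~ c
_ _ : Int
  unify Int ~ Int
\y._ : a -> Int
let x : forall. a -> Int
v : d
\v._ : d -> d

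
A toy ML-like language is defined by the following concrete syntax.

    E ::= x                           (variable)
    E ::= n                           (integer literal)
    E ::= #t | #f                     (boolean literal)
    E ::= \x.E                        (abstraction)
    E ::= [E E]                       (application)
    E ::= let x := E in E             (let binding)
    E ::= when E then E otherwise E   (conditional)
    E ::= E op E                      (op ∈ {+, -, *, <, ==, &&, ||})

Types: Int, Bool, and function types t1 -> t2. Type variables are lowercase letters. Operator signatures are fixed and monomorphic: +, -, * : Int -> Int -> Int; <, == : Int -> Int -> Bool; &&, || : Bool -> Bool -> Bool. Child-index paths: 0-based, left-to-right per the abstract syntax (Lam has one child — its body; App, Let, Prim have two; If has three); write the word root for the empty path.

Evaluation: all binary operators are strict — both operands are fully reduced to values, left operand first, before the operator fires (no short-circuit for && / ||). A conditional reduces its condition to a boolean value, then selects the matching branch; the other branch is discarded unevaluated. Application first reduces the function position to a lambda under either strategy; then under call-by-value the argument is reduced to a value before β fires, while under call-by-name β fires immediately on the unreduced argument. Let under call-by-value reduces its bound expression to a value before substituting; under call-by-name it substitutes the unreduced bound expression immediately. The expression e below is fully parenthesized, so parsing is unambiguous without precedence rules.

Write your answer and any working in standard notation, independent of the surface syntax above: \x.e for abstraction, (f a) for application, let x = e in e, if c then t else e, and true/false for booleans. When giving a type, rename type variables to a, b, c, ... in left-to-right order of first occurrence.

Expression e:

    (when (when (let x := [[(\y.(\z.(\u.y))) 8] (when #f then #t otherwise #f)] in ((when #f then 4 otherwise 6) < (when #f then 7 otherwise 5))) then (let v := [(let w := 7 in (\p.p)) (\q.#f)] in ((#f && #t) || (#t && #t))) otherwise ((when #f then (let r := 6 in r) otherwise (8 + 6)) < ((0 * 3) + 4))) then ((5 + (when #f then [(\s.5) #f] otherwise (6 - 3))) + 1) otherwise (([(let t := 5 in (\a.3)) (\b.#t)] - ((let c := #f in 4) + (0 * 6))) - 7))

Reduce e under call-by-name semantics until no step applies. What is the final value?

Trace:
step 0: (if (if (let x = (((\y.(\z.(\u.y))) 8) (if false then true else false)) in ((if false then 4 else 6) < (if false then 7 else 5))) then (let v = ((let w = 7 in (\p.p)) (\q.false)) in ((false && true) || (true && true))) else ((if false then (let r = 6 in r) else (8 + 6)) < ((0 * 3) + 4))) then ((5 + (if false then ((\s.5) false) else (6 - 3))) + 1) else ((((let t = 5 in (\a.3)) (\b.true)) - ((let c = false in 4) + (0 * 6))) - 7))
step 1: [let@0.0] (if (if ((if false then 4 else 6) < (if false then 7 else 5)) then (let v = ((let w = 7 in (\p.p)) (\q.false)) in ((false && true) || (true && true))) else ((if false then (let r = 6 in r) else (8 + 6)) < ((0 * 3) + 4))) then ((5 + (if false then ((\s.5) false) else (6 - 3))) + 1) else ((((let t = 5 in (\a.3)) (\b.true)) - ((let c = false in 4) + (0 * 6))) - 7))
step 2: [if@0.0.0] (if (if (6 < (if false then 7 else 5)) then (let v = ((let w = 7 in (\p.p)) (\q.false)) in ((false && true) || (true && true))) else ((if false then (let r = 6 in r) else (8 + 6)) < ((0 * 3) + 4))) then ((5 + (if false then ((\s.5) false) else (6 - 3))) + 1) else ((((let t = 5 in (\a.3)) (\b.true)) - ((let c = false in 4) + (0 * 6))) - 7))
step 3: [if@0.0.1] (if (if (6 < 5) then (let v = ((let w = 7 in (\p.p)) (\q.false)) in ((false && true) || (true && true))) else ((if false then (let r = 6 in r) else (8 + 6)) < ((0 * 3) + 4))) then ((5 + (if false then ((\s.5) false) else (6 - 3))) + 1) else ((((let t = 5 in (\a.3)) (\b.true)) - ((let c = false in 4) + (0 * 6))) - 7))
step 4: [delta@0.0] (if (if false then (let v = ((let w = 7 in (\p.p)) (\q.false)) in ((false && true) || (true && true))) else ((if false then (let r = 6 in r) else (8 + 6)) < ((0 * 3) + 4))) then ((5 + (if false then ((\s.5) false) else (6 - 3))) + 1) else ((((let t = 5 in (\a.3)) (\b.true)) - ((let c = false in 4) + (0 * 6))) - 7))
step 5: [if@0] (if ((if false then (let r = 6 in r) else (8 + 6)) < ((0 * 3) + 4)) then ((5 + (if false then ((\s.5) false) else (6 - 3))) + 1) else ((((let t = 5 in (\a.3)) (\b.true)) - ((let c = false in 4) + (0 * 6))) - 7))
step 6: [if@0.0] (if ((8 + 6) < ((0 * 3) + 4)) then ((5 + (if false then ((\s.5) false) else (6 - 3))) + 1) else ((((let t = 5 in (\a.3)) (\b.true)) - ((let c = false in 4) + (0 * 6))) - 7))
step 7: [delta@0.0] (if (14 < ((0 * 3) + 4)) then ((5 + (if false then ((\s.5) false) else (6 - 3))) + 1) else ((((let t = 5 in (\a.3)) (\b.true)) - ((let c = false in 4) + (0 * 6))) - 7))
step 8: [delta@0.1.0] (if (14 < (0 + 4)) then ((5 + (if false then ((\s.5) false) else (6 - 3))) + 1) else ((((let t = 5 in (\a.3)) (\b.true)) - ((let c = false in 4) + (0 * 6))) - 7))
step 9: [delta@0.1] (if (14 < 4) then ((5 + (if false then ((\s.5) false) else (6 - 3))) + 1) else ((((let t = 5 in (\a.3)) (\b.true)) - ((let c = false in 4) + (0 * 6))) - 7))
step 10: [delta@0] (if false then ((5 + (if false then ((\s.5) false) else (6 - 3))) + 1) else ((((let t = 5 in (\a.3)) (\b.true)) - ((let c = false in 4) + (0 * 6))) - 7))
step 11: [if@root] ((((let t = 5 in (\a.3)) (\b.true)) - ((let c = false in 4) + (0 * 6))) - 7)
step 12: [let@0.0.0] ((((\a.3) (\b.true)) - ((let c = false in 4) + (0 * 6))) - 7)
step 13: [beta@0.0] ((3 - ((let c = false in 4) + (0 * 6))) - 7)
step 14: [let@0.1.0] ((3 - (4 + (0 * 6))) - 7)
step 15: [delta@0.1.1] ((3 - (4 + 0)) - 7)
step 16: [delta@0.1] ((3 - 4) - 7)
step 17: [delta@0] (-1 - 7)
step 18: [delta@root] -8

Answer: -8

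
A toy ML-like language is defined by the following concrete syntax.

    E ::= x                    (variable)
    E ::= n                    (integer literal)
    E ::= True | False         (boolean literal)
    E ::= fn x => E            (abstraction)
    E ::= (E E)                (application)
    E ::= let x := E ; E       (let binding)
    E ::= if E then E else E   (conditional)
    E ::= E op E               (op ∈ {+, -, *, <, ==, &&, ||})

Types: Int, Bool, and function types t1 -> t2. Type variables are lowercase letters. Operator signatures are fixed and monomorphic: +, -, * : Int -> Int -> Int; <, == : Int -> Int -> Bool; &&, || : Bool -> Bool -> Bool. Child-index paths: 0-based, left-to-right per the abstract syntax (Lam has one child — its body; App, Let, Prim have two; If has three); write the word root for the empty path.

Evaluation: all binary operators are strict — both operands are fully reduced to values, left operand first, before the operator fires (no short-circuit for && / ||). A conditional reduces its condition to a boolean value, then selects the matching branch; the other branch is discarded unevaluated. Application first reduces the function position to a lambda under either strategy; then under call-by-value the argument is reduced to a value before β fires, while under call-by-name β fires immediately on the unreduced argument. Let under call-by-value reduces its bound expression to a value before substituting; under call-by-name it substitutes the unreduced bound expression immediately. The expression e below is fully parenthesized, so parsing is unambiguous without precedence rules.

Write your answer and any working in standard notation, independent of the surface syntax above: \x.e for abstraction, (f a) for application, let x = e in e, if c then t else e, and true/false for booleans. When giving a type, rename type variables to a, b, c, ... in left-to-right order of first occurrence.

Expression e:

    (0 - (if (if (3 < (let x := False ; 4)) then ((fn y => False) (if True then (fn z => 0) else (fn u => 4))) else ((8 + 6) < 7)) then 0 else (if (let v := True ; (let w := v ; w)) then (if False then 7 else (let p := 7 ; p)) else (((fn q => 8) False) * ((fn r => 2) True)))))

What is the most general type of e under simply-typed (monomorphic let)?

Derivation:
  unify Int ~ Int
  unify Int ~ Int
let x : Bool
  unify Int ~ Int
  unify Bool ~ Bool
\y._ : a -> Bool
  unify Bool ~ Bool
\z._ : b -> Int
\u._ : c -> Int
  unify b -> Int ~ c -> Int
  unify b ~ c
  unify Int ~ Int
  unify a -> Bool ~ (c -> Int) -> d
  unify a ~ c -> Int
  unify Bool ~ d
_ _ : Bool
  unify Int ~ Int
  unify Int ~ Int
  unify Int ~ Int
  unify Int ~ Int
  unify Bool ~ Bool
  unify Bool ~ Bool
let v : Bool
v : Bool
let w : Bool
w : Bool
  unify Bool ~ Bool
  unify Bool ~ Bool
let p : Int
p : Int
  unify Int ~ Int
\q._ : e -> Int
  unify e -> Int ~ Bool -> f
  unify e ~ Bool
  unify Int ~ f
_ _ : Int
  unify Int ~ Int
\r._ : g -> Int
  unify g -> Int ~ Bool -> h
  unify g ~ Bool
  unify Int ~ h
_ _ : Int
  unify Int ~ Int
  unify Int ~ Int
  unify Int ~ Int
  unify Int ~ Int

Answer: Int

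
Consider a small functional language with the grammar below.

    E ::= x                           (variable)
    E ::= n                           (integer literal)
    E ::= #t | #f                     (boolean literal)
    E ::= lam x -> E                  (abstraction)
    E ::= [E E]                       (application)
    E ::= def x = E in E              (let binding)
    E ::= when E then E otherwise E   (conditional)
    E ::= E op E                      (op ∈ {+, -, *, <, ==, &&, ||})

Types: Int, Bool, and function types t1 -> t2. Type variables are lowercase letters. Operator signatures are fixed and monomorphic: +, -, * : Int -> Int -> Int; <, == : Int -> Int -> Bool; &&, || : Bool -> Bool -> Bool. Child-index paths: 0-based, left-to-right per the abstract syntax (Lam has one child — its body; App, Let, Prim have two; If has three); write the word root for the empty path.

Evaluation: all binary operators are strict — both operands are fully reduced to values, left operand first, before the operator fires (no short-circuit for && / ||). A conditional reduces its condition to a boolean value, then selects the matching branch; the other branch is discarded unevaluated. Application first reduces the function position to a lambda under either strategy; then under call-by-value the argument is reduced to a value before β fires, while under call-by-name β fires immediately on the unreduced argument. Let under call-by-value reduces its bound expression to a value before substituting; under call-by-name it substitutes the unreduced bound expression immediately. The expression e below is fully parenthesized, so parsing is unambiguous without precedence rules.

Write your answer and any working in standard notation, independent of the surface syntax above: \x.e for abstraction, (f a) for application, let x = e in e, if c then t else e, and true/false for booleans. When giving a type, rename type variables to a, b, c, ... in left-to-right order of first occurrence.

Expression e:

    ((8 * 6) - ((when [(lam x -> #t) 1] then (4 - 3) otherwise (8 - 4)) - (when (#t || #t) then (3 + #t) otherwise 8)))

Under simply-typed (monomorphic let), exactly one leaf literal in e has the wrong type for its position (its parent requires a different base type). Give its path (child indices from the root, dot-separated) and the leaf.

Derivation:
  unify Int ~ Int
  unify Int ~ Int
  unify Int ~ Int
\x._ : a -> Bool
  unify a -> Bool ~ Int -> b
  unify a ~ Int
  unify Bool ~ b
_ _ : Bool
  unify Bool ~ Bool
  unify Int ~ Int
  unify Int ~ Int
  unify Int ~ Int
  unify Int ~ Int
  unify Int ~ Int
  unify Int ~ Int
  unify Bool ~ Bool
  unify Bool ~ Bool
  unify Bool ~ Bool
  unify Int ~ Int
  unify Bool ~ Int
  FAIL: mismatch Bool ~ Int

Answer: 1.1.1.1 : true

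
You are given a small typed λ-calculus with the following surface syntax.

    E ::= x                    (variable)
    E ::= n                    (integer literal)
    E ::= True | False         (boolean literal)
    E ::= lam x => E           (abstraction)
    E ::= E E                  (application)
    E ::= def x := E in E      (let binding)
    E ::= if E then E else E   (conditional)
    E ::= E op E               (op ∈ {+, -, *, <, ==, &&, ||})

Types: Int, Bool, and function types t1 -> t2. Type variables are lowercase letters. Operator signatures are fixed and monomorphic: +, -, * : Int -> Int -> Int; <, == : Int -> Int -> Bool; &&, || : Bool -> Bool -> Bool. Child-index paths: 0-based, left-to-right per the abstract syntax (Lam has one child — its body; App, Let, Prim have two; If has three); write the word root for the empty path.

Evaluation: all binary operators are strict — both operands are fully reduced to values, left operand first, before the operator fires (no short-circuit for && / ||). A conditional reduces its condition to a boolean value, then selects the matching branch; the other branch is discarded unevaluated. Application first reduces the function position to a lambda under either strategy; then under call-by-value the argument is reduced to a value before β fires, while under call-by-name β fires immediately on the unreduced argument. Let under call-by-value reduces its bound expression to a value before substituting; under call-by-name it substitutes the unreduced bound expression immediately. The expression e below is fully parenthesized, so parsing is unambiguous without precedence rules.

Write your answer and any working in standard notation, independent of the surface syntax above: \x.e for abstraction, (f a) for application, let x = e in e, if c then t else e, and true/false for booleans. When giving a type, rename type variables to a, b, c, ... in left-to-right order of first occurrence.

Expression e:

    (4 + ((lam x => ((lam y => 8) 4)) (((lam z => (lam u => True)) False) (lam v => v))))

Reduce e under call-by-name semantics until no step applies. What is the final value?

Answer: 12

Trace:
step 0: (4 + ((\x.((\y.8) 4)) (((\z.(\u.true)) false) (\v.v))))
step 1: [beta@1] (4 + ((\y.8) 4))
step 2: [beta@1] (4 + 8)
step 3: [delta@root] 12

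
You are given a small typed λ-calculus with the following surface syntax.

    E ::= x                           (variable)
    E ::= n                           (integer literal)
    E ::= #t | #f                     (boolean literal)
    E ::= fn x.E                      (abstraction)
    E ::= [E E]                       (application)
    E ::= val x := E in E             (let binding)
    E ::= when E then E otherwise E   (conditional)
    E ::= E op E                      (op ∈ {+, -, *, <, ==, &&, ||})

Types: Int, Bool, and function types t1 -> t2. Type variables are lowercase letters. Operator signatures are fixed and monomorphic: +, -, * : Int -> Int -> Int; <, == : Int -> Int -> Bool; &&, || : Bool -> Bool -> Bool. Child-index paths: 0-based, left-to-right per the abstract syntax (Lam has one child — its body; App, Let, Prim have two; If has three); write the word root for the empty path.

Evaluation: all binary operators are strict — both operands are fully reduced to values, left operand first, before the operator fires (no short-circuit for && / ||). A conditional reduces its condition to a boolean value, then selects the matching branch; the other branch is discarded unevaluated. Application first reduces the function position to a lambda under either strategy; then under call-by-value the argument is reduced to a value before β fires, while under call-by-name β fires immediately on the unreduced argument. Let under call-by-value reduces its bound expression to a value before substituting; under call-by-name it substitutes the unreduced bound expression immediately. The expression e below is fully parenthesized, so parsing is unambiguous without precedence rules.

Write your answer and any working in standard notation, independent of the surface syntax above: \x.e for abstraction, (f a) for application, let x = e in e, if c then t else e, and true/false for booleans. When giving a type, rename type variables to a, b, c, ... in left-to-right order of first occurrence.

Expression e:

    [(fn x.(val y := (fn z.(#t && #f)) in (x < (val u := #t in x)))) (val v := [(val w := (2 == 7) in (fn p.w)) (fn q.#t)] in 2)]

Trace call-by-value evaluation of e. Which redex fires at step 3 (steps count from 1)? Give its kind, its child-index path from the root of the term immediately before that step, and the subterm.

Working:
step 0: ((\x.(let y = (\z.(true && false)) in (x < (let u = true in x)))) (let v = ((let w = (2 == 7) in (\p.w)) (\q.true)) in 2))
step 1: [delta@1.0.0.0] ((\x.(let y = (\z.(true && false)) in (x < (let u = true in x)))) (let v = ((let w = false in (\p.w)) (\q.true)) in 2))
step 2: [let@1.0.0] ((\x.(let y = (\z.(true && false)) in (x < (let u = true in x)))) (let v = ((\p.false) (\q.true)) in 2))
step 3: [beta@1.0] ((\x.(let y = (\z.(true && false)) in (x < (let u = true in x)))) (let v = false in 2))

Answer: beta at 1.0 : ((\p.false) (\q.true))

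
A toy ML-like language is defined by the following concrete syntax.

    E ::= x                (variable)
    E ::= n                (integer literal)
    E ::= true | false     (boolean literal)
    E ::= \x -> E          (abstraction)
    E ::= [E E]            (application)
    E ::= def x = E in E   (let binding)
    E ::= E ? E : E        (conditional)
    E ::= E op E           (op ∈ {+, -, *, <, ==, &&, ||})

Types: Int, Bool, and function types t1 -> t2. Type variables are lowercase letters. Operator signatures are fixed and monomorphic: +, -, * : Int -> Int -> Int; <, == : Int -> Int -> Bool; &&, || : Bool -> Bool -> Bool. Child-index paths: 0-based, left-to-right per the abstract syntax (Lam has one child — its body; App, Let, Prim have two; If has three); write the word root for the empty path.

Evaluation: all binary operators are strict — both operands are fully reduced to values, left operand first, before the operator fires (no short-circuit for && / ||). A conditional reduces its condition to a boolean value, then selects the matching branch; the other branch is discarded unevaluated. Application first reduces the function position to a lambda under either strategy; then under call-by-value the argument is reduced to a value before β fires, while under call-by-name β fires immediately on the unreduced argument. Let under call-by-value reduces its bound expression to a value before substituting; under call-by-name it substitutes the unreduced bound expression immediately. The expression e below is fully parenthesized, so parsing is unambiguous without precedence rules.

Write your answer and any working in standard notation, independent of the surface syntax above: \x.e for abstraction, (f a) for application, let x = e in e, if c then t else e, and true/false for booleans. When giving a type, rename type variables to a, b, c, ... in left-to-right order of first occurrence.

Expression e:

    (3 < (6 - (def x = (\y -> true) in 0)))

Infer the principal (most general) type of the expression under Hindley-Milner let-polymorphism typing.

Derivation:
  unify Int ~ Int
  unify Int ~ Int
\y._ : a -> Bool
let x : forall. a -> Bool
  unify Int ~ Int
  unify Int ~ Int

Answer: Bool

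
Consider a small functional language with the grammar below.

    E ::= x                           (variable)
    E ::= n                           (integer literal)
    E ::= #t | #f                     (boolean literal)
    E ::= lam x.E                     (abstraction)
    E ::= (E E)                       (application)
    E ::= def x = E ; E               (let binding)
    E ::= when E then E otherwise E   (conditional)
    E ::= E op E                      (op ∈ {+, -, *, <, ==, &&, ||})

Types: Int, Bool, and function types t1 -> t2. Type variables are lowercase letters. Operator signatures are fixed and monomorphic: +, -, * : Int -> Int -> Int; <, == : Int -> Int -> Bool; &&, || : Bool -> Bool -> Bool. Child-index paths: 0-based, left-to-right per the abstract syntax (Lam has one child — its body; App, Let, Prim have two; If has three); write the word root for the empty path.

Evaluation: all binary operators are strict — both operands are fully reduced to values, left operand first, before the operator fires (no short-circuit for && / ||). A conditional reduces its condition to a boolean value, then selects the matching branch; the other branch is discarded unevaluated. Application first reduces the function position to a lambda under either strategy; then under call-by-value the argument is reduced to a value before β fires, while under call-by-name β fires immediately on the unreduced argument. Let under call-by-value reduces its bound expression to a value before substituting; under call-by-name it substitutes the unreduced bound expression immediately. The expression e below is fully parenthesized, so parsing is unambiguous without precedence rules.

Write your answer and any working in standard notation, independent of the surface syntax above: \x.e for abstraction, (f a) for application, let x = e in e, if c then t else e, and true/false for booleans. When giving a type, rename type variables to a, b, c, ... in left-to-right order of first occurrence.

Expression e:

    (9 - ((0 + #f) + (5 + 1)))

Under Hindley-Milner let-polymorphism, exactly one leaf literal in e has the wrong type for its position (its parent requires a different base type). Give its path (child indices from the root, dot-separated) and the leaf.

Answer: 1.0.1 : false

Trace:
  unify Int ~ Int
  unify Int ~ Int
  unify Bool ~ Int
  FAIL: mismatch Bool ~ Int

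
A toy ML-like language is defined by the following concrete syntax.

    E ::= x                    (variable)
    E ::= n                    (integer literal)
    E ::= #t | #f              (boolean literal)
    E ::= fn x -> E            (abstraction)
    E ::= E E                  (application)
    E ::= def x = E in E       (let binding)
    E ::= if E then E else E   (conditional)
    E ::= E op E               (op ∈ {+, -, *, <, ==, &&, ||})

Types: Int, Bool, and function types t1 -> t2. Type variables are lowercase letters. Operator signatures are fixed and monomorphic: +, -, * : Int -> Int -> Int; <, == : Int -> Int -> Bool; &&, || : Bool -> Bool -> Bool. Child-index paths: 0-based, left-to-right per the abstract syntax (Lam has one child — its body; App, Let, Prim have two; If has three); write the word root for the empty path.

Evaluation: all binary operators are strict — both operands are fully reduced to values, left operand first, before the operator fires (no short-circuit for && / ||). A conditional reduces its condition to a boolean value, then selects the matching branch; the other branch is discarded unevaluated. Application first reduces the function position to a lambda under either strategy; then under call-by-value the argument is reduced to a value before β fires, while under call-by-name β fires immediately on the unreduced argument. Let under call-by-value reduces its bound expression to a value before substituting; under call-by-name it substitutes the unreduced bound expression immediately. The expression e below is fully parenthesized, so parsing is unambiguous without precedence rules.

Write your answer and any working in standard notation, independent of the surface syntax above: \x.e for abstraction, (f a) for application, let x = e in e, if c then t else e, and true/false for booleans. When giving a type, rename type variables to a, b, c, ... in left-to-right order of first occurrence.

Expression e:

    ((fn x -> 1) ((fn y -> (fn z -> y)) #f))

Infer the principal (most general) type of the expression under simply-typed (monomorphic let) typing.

Trace:
\x._ : a -> Int
y : b
\z._ : c -> b
\y._ : b -> c -> b
  unify b -> c -> b ~ Bool -> d
  unify b ~ Bool
  unify c -> Bool ~ d
_ _ : c -> Bool
  unify a -> Int ~ (c -> Bool) -> e
  unify a ~ c -> Bool
  unify Int ~ e
_ _ : Int

Answer: Int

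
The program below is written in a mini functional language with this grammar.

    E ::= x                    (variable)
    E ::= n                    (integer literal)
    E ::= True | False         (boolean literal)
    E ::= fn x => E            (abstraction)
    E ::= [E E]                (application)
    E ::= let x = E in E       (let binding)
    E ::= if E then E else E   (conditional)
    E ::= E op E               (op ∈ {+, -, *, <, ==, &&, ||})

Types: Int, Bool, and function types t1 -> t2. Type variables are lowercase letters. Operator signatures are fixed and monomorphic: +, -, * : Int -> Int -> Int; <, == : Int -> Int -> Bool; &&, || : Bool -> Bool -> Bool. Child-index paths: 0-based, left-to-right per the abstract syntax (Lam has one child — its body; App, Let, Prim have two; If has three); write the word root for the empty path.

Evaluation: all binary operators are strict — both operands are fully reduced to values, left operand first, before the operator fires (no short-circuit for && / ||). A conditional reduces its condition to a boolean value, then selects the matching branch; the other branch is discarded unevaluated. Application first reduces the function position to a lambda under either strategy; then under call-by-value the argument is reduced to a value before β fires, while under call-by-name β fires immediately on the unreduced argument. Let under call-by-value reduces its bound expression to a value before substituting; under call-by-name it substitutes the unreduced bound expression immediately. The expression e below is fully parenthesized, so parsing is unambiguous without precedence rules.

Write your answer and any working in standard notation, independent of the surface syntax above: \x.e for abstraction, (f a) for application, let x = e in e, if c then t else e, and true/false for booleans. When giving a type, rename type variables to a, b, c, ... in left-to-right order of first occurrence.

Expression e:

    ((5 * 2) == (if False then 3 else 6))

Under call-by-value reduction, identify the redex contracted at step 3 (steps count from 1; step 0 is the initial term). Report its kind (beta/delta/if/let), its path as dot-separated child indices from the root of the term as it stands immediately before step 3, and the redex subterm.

Answer: delta at root : (10 == 6)

Derivation:
step 0: ((5 * 2) == (if false then 3 else 6))
step 1: [delta@0] (10 == (if false then 3 else 6))
step 2: [if@1] (10 == 6)
step 3: [delta@root] false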